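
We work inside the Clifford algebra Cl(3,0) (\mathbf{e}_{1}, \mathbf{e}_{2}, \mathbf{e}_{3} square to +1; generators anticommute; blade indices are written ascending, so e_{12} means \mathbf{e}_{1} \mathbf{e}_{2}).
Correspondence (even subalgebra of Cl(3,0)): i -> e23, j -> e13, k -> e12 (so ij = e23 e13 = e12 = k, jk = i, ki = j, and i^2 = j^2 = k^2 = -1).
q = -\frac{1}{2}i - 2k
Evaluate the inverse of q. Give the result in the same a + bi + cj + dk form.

In blades: q = -2 e_{12} - \frac{1}{2} e_{23}.
With qbar = 2 e_{12} + \frac{1}{2} e_{23} (scalar fixed, mapped units negated), q qbar = \frac{17}{4} (the sum of squared coefficients), so q^-1 = qbar / (\frac{17}{4}) = \frac{8}{17} e_{12} + \frac{2}{17} e_{23}; translating back:
Answer: \frac{2}{17}i + \frac{8}{17}k


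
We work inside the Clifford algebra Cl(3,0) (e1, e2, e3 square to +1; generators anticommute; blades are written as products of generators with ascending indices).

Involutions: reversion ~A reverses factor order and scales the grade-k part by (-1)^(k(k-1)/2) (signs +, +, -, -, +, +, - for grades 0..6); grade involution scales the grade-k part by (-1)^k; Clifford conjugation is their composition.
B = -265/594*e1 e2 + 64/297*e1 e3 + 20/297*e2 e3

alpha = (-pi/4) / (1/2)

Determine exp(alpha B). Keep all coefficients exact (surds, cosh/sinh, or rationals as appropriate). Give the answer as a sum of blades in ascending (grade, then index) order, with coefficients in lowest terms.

B^2 term by term: the squares give (-265/594)^2*(e1 e2)^2 + (64/297)^2*(e1 e3)^2 + (20/297)^2*(e2 e3)^2 = 70225/352836*(-1) + 4096/88209*(-1) + 400/88209*(-1) = -1/4 (each basis 2-blade squares to minus the product of its generators' squares); cross terms between blades sharing an index anticommute and cancel. So B^2 = -1/4.
B^2 = -1/4 — a negative square means the series sums to a rotation: l = 1/2, alpha*l = -pi/4, so exp(alpha B) = cos(-pi/4) + (sin(-pi/4)/(1/2))*B = sqrt(2)/2 + (-sqrt(2))*B.
Answer: sqrt(2)/2 + 265*sqrt(2)/594*e1 e2 - 64*sqrt(2)/297*e1 e3 - 20*sqrt(2)/297*e2 e3


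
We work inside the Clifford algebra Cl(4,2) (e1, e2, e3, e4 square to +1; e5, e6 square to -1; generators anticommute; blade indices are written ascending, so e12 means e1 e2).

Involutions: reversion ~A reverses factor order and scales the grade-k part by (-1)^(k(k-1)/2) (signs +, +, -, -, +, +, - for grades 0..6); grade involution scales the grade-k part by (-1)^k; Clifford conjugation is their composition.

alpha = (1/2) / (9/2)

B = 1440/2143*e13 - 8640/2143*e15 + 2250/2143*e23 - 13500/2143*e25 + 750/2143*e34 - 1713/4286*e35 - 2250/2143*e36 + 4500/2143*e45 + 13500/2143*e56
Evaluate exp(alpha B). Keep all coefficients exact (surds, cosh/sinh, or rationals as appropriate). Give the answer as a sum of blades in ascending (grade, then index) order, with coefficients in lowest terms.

B^2 term by term: the squares give (1440/2143)^2*(e13)^2 + (-8640/2143)^2*(e15)^2 + (2250/2143)^2*(e23)^2 + (-13500/2143)^2*(e25)^2 + (750/2143)^2*(e34)^2 + (-1713/4286)^2*(e35)^2 + (-2250/2143)^2*(e36)^2 + (4500/2143)^2*(e45)^2 + (13500/2143)^2*(e56)^2 = 2073600/4592449*(-1) + 74649600/4592449*(+1) + 5062500/4592449*(-1) + 182250000/4592449*(+1) + 562500/4592449*(-1) + 2934369/18369796*(+1) + 5062500/4592449*(+1) + 20250000/4592449*(+1) + 182250000/4592449*(-1) = 81/4 (each basis 2-blade squares to minus the product of its generators' squares); cross terms between blades sharing an index anticommute and cancel; the commuting (index-disjoint) pairs give grade-4 terms 2*c*c'*(blade product), which cancel blade by blade — e1235: 38880000/4592449 - 38880000/4592449 = 0; e1345: 12960000/4592449 - 12960000/4592449 = 0; e1356: 38880000/4592449 - 38880000/4592449 = 0; e2345: 20250000/4592449 - 20250000/4592449 = 0; e2356: 60750000/4592449 - 60750000/4592449 = 0; e3456: 20250000/4592449 - 20250000/4592449 = 0 — confirming B is simple. So B^2 = 81/4.
B^2 = 81/4 — hyperbolic case — the even/odd split gives cosh and sinh: l = 9/2, alpha*l = 1/2, so exp(alpha B) = cosh(1/2) + (sinh(1/2)/(9/2))*B = cosh(1/2) + (2*sinh(1/2)/9)*B.
Answer: cosh(1/2) + 320*sinh(1/2)/2143*e13 - 1920*sinh(1/2)/2143*e15 + 500*sinh(1/2)/2143*e23 - 3000*sinh(1/2)/2143*e25 + 500*sinh(1/2)/6429*e34 - 571*sinh(1/2)/6429*e35 - 500*sinh(1/2)/2143*e36 + 1000*sinh(1/2)/2143*e45 + 3000*sinh(1/2)/2143*e56


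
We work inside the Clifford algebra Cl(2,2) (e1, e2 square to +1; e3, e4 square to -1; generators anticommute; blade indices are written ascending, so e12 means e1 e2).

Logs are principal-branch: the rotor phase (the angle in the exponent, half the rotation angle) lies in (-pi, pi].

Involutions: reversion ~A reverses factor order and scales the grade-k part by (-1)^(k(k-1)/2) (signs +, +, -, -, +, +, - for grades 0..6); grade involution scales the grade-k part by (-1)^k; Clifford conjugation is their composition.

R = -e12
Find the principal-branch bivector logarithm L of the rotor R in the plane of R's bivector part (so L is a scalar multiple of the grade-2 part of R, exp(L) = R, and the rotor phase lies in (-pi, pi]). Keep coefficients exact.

The scalar part of R is 0, which pins the rotor phase on the principal branch; dividing the bivector part by the sine of that phase recovers the unit plane, and L is the phase times that plane.
Concretely: cos(phase) = 0 gives phase = ±pi/2, and since phase/sin(phase) is even the sign is immaterial: L = (phase/sin(phase)) * <R>_2 = (pi/2) * <R>_2.
Answer: -pi/2*e12


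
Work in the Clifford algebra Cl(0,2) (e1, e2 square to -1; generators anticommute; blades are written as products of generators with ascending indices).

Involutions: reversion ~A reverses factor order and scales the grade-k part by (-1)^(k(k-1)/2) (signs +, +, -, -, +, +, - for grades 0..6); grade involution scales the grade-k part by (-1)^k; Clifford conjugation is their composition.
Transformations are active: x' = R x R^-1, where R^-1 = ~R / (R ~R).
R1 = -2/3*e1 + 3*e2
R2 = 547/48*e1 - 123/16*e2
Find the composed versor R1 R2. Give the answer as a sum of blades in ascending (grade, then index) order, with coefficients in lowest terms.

Distribute over the terms of R1 (each basis-blade product reordered to ascending indices, repeated generators contracted through their squares):
(-2/3*e1) R2 = 547/72 + 41/8*e1 e2
(3*e2) R2 = 369/16 - 547/16*e1 e2
Summing the partial products and collecting blades:
Answer: 4415/144 - 465/16*e1 e2


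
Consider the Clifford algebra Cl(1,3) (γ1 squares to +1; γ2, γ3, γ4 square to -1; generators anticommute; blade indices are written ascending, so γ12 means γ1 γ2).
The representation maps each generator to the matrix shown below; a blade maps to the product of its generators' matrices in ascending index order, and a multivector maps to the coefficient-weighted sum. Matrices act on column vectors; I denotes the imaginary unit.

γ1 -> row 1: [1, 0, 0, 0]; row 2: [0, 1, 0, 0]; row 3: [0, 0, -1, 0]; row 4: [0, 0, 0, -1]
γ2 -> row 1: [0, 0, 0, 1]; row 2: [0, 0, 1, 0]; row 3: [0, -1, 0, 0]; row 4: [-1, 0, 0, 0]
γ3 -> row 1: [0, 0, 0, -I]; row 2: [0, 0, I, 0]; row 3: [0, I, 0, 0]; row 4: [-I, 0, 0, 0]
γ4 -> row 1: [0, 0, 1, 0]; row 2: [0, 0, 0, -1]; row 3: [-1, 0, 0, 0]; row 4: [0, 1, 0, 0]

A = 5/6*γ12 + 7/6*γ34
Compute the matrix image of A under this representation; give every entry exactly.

Bivector images (products of the table entries): rho(γ12) = rho(γ1)rho(γ2) = row 1: [0, 0, 0, 1]; row 2: [0, 0, 1, 0]; row 3: [0, 1, 0, 0]; row 4: [1, 0, 0, 0]; rho(γ34) = rho(γ3)rho(γ4) = row 1: [0, -I, 0, 0]; row 2: [-I, 0, 0, 0]; row 3: [0, 0, 0, -I]; row 4: [0, 0, -I, 0].
M = (5/6)*rho(γ12) + (7/6)*rho(γ34), summed entrywise:
Answer: row 1: [0, -7*I/6, 0, 5/6]; row 2: [-7*I/6, 0, 5/6, 0]; row 3: [0, 5/6, 0, -7*I/6]; row 4: [5/6, 0, -7*I/6, 0]


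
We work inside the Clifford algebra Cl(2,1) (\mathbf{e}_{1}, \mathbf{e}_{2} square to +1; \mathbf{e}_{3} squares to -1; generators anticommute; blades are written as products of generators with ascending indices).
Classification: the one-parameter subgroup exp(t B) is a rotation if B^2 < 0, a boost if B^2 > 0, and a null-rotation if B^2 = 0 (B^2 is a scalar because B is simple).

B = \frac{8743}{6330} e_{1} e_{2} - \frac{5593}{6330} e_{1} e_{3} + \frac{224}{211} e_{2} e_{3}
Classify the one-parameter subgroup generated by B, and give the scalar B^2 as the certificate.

B^2 term by term: the squares give (\frac{8743}{6330})^2*(e_{1} e_{2})^2 + (-\frac{5593}{6330})^2*(e_{1} e_{3})^2 + (\frac{224}{211})^2*(e_{2} e_{3})^2 = \frac{76440049}{40068900}*(-1) + \frac{31281649}{40068900}*(+1) + \frac{50176}{44521}*(+1) = 0 (each basis 2-blade squares to minus the product of its generators' squares); cross terms between blades sharing an index anticommute and cancel. So B^2 = 0.
Answer: null-rotation, certificate B^2 = 0. The class reads off the invariant scalar 0 directly.


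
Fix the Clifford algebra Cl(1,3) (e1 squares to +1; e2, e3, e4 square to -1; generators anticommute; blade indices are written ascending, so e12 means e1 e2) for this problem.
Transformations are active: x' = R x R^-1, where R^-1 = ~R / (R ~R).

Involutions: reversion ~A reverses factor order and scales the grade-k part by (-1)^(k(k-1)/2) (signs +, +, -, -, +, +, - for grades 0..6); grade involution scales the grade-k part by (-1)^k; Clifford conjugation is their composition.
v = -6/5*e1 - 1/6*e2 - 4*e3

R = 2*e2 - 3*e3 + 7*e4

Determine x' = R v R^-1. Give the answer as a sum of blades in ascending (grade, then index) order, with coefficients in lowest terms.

~R = 2*e2 - 3*e3 + 7*e4, and R ~R = -62, so R^-1 = ~R / (-62).
R v = -35/3 + 12/5*e12 - 18/5*e13 + 42/5*e14 - 17/2*e23 + 7/6*e24 + 28*e34
Answer: 6/5*e1 + 57/62*e2 + 89/31*e3 + 245/93*e4


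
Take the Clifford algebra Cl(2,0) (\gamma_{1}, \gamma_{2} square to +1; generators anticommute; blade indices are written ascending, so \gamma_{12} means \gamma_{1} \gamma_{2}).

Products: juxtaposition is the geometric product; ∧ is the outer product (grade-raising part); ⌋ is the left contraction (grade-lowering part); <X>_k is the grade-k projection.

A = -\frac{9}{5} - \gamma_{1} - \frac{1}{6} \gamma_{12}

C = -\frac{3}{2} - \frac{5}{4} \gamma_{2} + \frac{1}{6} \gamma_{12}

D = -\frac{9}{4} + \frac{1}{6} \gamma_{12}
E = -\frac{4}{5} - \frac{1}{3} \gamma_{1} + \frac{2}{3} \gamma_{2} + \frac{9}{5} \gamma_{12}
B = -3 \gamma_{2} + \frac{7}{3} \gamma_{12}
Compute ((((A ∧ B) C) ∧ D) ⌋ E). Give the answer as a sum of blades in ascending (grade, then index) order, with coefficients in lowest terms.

step 1: \frac{27}{5} \gamma_{2} - \frac{6}{5} \gamma_{12}
step 2: -\frac{131}{20} + \frac{3}{5} \gamma_{1} - \frac{81}{10} \gamma_{2} + \frac{9}{5} \gamma_{12}
step 3: \frac{1179}{80} - \frac{27}{20} \gamma_{1} + \frac{729}{40} \gamma_{2} - \frac{617}{120} \gamma_{12}
step 4: \frac{2013}{200} - \frac{15087}{400} \gamma_{1} + \frac{1479}{200} \gamma_{2} + \frac{10611}{400} \gamma_{12}
Answer: \frac{2013}{200} - \frac{15087}{400} \gamma_{1} + \frac{1479}{200} \gamma_{2} + \frac{10611}{400} \gamma_{12}


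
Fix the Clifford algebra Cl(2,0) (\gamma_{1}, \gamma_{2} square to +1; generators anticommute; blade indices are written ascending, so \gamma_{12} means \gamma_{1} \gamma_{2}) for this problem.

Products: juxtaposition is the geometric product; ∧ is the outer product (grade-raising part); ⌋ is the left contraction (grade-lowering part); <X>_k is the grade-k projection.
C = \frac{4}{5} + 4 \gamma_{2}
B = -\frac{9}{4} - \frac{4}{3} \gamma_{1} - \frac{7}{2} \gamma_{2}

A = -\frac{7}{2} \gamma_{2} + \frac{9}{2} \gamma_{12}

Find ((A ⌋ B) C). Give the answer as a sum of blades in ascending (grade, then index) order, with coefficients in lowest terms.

step 1: \frac{49}{4}
step 2: \frac{49}{5} + 49 \gamma_{2}
Answer: \frac{49}{5} + 49 \gamma_{2}


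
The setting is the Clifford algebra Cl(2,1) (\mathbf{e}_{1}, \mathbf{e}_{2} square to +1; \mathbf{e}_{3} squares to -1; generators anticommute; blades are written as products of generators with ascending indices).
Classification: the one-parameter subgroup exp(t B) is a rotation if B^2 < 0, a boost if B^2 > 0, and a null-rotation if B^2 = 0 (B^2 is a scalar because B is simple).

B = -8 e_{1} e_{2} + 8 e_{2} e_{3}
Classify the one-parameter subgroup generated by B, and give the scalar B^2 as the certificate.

B^2 term by term: the squares give (-8)^2*(e_{1} e_{2})^2 + (8)^2*(e_{2} e_{3})^2 = 64*(-1) + 64*(+1) = 0 (each basis 2-blade squares to minus the product of its generators' squares); cross terms between blades sharing an index anticommute and cancel. So B^2 = 0.
Answer: null-rotation, certificate B^2 = 0. Key observation: B^2 = 0 is a conjugation invariant, so its sign decides the class regardless of the surface form of B.


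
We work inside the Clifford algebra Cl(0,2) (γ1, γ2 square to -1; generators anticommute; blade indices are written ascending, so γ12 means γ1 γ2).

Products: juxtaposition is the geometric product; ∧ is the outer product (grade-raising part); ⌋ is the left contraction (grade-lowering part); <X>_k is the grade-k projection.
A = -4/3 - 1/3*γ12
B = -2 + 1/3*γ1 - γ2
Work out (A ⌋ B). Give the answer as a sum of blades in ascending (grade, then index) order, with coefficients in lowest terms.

step 1: 8/3 - 4/9*γ1 + 4/3*γ2
Answer: 8/3 - 4/9*γ1 + 4/3*γ2


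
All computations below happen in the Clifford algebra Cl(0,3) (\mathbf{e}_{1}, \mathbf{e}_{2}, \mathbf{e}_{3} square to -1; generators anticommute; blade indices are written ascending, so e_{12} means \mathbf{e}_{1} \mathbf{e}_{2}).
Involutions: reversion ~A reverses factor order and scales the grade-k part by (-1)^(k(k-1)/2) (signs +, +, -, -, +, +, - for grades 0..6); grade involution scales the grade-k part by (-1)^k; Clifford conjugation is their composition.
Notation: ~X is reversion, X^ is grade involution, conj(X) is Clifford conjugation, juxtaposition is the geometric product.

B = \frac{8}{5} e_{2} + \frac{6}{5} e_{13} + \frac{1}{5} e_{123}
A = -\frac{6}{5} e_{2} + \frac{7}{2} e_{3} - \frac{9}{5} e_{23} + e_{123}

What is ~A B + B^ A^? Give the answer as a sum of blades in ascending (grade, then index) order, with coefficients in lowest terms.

first term: \frac{43}{25} + \frac{96}{25} e_{1} - \frac{6}{5} e_{2} + \frac{72}{25} e_{3} - \frac{143}{50} e_{12} - \frac{46}{25} e_{13} - \frac{28}{5} e_{23} + \frac{36}{25} e_{123}
second term: \frac{53}{25} + \frac{96}{25} e_{1} - \frac{6}{5} e_{2} - \frac{72}{25} e_{3} - \frac{143}{50} e_{12} + \frac{34}{25} e_{13} + \frac{28}{5} e_{23} - \frac{36}{25} e_{123}
Answer: \frac{96}{25} + \frac{192}{25} e_{1} - \frac{12}{5} e_{2} - \frac{143}{25} e_{12} - \frac{12}{25} e_{13}


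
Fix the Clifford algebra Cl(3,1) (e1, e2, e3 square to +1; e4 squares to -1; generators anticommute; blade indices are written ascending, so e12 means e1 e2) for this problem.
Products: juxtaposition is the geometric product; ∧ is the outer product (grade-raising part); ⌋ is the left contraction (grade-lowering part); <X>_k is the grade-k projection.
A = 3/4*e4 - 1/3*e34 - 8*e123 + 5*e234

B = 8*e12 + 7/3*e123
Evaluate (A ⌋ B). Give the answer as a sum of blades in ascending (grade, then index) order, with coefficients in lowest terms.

step 1: 56/3
Answer: 56/3


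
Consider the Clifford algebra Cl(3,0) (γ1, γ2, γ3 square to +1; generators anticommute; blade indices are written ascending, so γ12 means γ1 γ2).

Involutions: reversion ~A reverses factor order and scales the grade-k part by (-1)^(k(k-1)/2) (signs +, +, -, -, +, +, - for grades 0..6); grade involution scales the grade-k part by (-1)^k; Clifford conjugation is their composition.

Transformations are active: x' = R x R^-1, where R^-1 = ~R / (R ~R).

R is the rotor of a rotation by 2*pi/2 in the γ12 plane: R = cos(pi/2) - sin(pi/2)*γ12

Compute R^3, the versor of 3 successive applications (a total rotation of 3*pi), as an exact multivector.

Rotor phase runs at HALF the rotation angle; powers of one rotor simply add phase, so after 3 steps in γ12 the phase is 3*pi/2 = 3*pi/2 and R^3 = cos(3*pi/2) - sin(3*pi/2)*γ12.
cos(3*pi/2) = 0 and sin(3*pi/2) = -1, so R^3 = γ12. The net rotation is 1*pi (after discarding 1 full turn, each of which contributes a factor -1 to the rotor); the rotor keeps the half-angle phase exactly.
Answer: γ12


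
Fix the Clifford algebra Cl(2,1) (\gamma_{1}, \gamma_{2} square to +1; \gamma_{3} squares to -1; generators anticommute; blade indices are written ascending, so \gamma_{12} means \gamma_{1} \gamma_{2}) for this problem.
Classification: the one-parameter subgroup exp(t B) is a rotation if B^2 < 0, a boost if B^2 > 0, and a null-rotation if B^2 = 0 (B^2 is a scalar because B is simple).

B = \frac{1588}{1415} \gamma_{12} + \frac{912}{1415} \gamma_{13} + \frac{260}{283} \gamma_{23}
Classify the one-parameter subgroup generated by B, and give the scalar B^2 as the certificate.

B^2 term by term: the squares give (\frac{1588}{1415})^2*(\gamma_{12})^2 + (\frac{912}{1415})^2*(\gamma_{13})^2 + (\frac{260}{283})^2*(\gamma_{23})^2 = \frac{2521744}{2002225}*(-1) + \frac{831744}{2002225}*(+1) + \frac{67600}{80089}*(+1) = 0 (each basis 2-blade squares to minus the product of its generators' squares); cross terms between blades sharing an index anticommute and cancel. So B^2 = 0.
Answer: null-rotation, certificate B^2 = 0. No conjugation can change B^2 = 0; the sign gives the class.


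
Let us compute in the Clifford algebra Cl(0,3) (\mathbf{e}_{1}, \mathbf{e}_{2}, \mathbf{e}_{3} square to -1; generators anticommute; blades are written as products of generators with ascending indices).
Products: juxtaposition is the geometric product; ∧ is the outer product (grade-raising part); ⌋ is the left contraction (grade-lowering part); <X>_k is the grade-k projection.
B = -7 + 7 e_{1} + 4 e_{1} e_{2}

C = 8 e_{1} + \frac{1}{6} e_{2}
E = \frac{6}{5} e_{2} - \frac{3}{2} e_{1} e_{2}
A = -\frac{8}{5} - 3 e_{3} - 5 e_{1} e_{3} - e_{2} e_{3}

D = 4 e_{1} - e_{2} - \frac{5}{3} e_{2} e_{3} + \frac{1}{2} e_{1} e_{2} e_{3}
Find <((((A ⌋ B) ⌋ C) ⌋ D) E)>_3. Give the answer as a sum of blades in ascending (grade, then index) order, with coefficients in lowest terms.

step 1: \frac{56}{5} - \frac{56}{5} e_{1} - \frac{32}{5} e_{1} e_{2}
step 2: \frac{448}{5} + \frac{448}{5} e_{1} + \frac{28}{15} e_{2}
step 3: -\frac{5348}{15} + \frac{1792}{5} e_{1} - \frac{448}{5} e_{2} + \frac{28}{9} e_{3} + \frac{14}{15} e_{1} e_{3} - \frac{2912}{15} e_{2} e_{3} + \frac{224}{5} e_{1} e_{2} e_{3}
step 4: \frac{2688}{25} + \frac{672}{5} e_{1} + \frac{2744}{25} e_{2} - \frac{4144}{25} e_{3} + \frac{24122}{25} e_{1} e_{2} + \frac{8624}{25} e_{1} e_{3} - \frac{7}{3} e_{2} e_{3} - \frac{434}{75} e_{1} e_{2} e_{3}
step 5: -\frac{434}{75} e_{1} e_{2} e_{3}
Answer: -\frac{434}{75} e_{1} e_{2} e_{3}


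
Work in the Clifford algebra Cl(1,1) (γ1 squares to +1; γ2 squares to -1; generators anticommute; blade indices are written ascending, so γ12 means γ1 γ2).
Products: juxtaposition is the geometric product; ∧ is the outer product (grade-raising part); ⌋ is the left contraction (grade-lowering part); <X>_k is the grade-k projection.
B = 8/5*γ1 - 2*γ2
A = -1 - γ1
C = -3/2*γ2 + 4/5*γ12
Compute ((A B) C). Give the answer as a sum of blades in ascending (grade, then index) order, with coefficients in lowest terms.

step 1: -8/5 - 8/5*γ1 + 2*γ2 + 2*γ12
step 2: 23/5 + 23/5*γ1 + 28/25*γ2 + 28/25*γ12
Answer: 23/5 + 23/5*γ1 + 28/25*γ2 + 28/25*γ12


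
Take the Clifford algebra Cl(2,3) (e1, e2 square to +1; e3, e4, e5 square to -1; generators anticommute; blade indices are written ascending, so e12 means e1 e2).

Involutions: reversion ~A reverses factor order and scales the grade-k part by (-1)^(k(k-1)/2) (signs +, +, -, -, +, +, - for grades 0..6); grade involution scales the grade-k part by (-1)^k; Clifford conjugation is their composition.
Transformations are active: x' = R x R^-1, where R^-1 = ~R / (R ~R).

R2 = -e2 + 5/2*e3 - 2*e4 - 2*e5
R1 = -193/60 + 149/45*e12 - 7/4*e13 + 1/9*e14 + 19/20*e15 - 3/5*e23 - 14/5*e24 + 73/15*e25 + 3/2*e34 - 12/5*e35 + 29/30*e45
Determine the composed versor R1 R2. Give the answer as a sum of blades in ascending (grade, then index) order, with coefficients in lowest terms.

Distribute over the terms of R2 (each basis-blade product reordered to ascending indices, repeated generators contracted through their squares):
R1 (-e2) = -149/45*e1 + 193/60*e2 - 3/5*e3 - 14/5*e4 + 73/15*e5 - 7/4*e123 + 1/9*e124 + 19/20*e125 - 3/2*e234 + 12/5*e235 - 29/30*e245
R1 (5/2*e3) = 35/8*e1 + 3/2*e2 - 193/24*e3 + 15/4*e4 - 6*e5 + 149/18*e123 - 5/18*e134 - 19/8*e135 + 7*e234 - 73/6*e235 + 29/12*e345
R1 (-2*e4) = 2/9*e1 - 28/5*e2 + 3*e3 + 193/30*e4 - 29/15*e5 - 298/45*e124 + 7/2*e134 + 19/10*e145 + 6/5*e234 + 146/15*e245 - 24/5*e345
R1 (-2*e5) = 19/10*e1 + 146/15*e2 - 24/5*e3 + 29/15*e4 + 193/30*e5 - 298/45*e125 + 7/2*e135 - 2/9*e145 + 6/5*e235 + 28/5*e245 - 3*e345
Summing the partial products and collecting blades:
Answer: 1147/360*e1 + 177/20*e2 - 1253/120*e3 + 559/60*e4 + 101/30*e5 + 235/36*e123 - 293/45*e124 - 1021/180*e125 + 29/9*e134 + 9/8*e135 + 151/90*e145 + 67/10*e234 - 257/30*e235 + 431/30*e245 - 323/60*e345


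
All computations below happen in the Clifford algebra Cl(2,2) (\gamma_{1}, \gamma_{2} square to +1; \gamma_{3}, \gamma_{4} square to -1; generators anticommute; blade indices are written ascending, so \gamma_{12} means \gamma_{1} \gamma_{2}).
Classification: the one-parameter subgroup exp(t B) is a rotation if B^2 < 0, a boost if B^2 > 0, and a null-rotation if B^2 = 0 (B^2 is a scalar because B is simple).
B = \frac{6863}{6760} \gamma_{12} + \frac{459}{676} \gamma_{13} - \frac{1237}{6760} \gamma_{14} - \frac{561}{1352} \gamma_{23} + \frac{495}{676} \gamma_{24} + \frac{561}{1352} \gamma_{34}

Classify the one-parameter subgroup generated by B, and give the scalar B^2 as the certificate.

B^2 term by term: the squares give (\frac{6863}{6760})^2*(\gamma_{12})^2 + (\frac{459}{676})^2*(\gamma_{13})^2 + (-\frac{1237}{6760})^2*(\gamma_{14})^2 + (-\frac{561}{1352})^2*(\gamma_{23})^2 + (\frac{495}{676})^2*(\gamma_{24})^2 + (\frac{561}{1352})^2*(\gamma_{34})^2 = \frac{47100769}{45697600}*(-1) + \frac{210681}{456976}*(+1) + \frac{1530169}{45697600}*(+1) + \frac{314721}{1827904}*(+1) + \frac{245025}{456976}*(+1) + \frac{314721}{1827904}*(-1) = 0 (each basis 2-blade squares to minus the product of its generators' squares); cross terms between blades sharing an index anticommute and cancel; the commuting (index-disjoint) pairs give grade-4 terms 2*c*c'*(blade product), which cancel blade by blade — \gamma_{1234}: \frac{3850143}{4569760} - \frac{227205}{228488} + \frac{693957}{4569760} = 0 — confirming B is simple. So B^2 = 0.
Answer: null-rotation, certificate B^2 = 0. Check the certificate: B^2 = 0, and that sign is decisive whatever form B takes.


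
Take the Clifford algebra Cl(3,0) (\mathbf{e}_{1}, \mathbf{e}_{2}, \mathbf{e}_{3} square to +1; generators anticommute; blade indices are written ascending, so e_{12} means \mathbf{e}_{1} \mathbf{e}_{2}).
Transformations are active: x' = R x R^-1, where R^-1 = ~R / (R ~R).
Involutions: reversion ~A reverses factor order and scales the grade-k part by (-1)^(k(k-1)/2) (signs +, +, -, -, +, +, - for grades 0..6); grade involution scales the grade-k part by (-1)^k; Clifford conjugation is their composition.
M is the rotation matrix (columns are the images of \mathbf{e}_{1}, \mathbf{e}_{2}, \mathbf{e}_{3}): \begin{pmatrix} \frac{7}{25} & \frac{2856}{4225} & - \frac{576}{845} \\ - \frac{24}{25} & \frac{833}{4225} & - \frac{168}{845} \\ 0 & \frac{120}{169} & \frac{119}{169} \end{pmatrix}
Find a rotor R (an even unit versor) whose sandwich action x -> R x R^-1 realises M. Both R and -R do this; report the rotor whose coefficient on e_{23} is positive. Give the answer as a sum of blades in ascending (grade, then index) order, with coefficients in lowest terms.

Method: write R = a + b12*e_{12} + b13*e_{13} + b23*e_{23} with a^2 + b12^2 + b13^2 + b23^2 = 1 (so R^-1 = ~R). Expanding the columns R e_j ~R gives tr M = 4a^2 - 1 and, from the antisymmetric part, M21 - M12 = -4a*b12, M13 - M31 = 4a*b13, M32 - M23 = -4a*b23.
Here tr M = \frac{4991}{4225}, so a^2 = (1 + tr M)/4 = \frac{2304}{4225} and a = ±\frac{48}{65}. Taking a = \frac{48}{65}: M21 - M12 = -\frac{6912}{4225}, M13 - M31 = -\frac{576}{845}, M32 - M23 = \frac{768}{845}, giving b12 = \frac{36}{65}, b13 = -\frac{3}{13}, b23 = -\frac{4}{13}, i.e. R = \frac{48}{65} + \frac{36}{65} e_{12} - \frac{3}{13} e_{13} - \frac{4}{13} e_{23}.
Its e_{23} coefficient is negative, so report the other preimage -R.
Answer: -\frac{48}{65} - \frac{36}{65} e_{12} + \frac{3}{13} e_{13} + \frac{4}{13} e_{23}. Key observation: the double cover Spin(3) -> SO(3) sends R and -R to the same matrix (trace \frac{4991}{4225} here), so the stated sign of the e_{23} coefficient is what selects one sheet.


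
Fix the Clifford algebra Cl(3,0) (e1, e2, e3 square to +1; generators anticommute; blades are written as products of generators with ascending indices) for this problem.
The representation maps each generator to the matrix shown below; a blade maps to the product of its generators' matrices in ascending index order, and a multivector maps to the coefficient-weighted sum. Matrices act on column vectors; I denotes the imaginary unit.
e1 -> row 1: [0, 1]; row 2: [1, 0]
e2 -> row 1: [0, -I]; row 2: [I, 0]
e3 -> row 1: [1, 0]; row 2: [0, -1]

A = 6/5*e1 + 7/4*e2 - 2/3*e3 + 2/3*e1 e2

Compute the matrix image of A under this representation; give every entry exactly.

Bivector images (products of the table entries): rho(e1 e2) = rho(e1)rho(e2) = row 1: [I, 0]; row 2: [0, -I].
M = (6/5)*rho(e1) + (7/4)*rho(e2) + (-2/3)*rho(e3) + (2/3)*rho(e1 e2), summed entrywise:
Answer: row 1: [-2/3 + 2*I/3, 6/5 - 7*I/4]; row 2: [6/5 + 7*I/4, 2/3 - 2*I/3]


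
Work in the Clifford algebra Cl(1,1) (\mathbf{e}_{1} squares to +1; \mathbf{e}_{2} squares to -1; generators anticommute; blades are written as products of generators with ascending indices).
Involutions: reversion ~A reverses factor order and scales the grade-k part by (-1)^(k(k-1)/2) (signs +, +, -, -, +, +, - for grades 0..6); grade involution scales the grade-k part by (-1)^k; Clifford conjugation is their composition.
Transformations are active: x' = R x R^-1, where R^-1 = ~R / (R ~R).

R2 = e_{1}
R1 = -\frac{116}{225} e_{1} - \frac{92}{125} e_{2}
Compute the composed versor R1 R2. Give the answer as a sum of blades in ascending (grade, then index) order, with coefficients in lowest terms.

Distribute over the terms of R2 (each basis-blade product reordered to ascending indices, repeated generators contracted through their squares):
R1 (e_{1}) = -\frac{116}{225} + \frac{92}{125} e_{1} e_{2}
Answer: -\frac{116}{225} + \frac{92}{125} e_{1} e_{2}


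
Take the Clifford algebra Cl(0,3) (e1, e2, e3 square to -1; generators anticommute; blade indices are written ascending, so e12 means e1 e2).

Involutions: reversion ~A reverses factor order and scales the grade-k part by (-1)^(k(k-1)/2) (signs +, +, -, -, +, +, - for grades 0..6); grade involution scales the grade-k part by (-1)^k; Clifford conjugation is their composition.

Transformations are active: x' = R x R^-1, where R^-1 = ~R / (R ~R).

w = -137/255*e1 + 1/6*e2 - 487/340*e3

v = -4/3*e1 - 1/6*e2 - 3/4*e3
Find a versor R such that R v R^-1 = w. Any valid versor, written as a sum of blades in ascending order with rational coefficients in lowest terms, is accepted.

Equal squares first: v^2 = w^2 = -341/144. Then v + w = -159/85*e1 - 371/170*e3 is a versor taking v to w, provided it is invertible.
Answer: -159/85*e1 - 371/170*e3


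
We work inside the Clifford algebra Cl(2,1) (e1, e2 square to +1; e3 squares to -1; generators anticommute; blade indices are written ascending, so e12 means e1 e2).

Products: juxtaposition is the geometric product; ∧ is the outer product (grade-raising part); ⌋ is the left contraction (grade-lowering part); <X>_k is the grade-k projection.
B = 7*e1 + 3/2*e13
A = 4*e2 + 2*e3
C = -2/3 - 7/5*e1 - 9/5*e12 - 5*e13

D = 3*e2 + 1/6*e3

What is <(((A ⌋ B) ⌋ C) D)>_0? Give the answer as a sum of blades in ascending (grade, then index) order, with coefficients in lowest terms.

step 1: 3*e1
step 2: -21/5 - 27/5*e2 - 15*e3
step 3: -137/10 - 63/5*e2 - 7/10*e3 + 441/10*e23
step 4: -137/10
Answer: -137/10


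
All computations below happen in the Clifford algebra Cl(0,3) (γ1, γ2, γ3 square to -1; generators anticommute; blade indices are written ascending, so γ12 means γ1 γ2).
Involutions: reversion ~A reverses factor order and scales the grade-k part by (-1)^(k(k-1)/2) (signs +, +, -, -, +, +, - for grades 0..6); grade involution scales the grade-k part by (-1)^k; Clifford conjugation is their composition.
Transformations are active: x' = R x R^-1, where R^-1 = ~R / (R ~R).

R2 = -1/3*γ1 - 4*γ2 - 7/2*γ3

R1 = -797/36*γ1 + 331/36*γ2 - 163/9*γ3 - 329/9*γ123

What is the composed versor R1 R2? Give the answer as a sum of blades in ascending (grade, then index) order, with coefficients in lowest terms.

Distribute over the terms of R2 (each basis-blade product reordered to ascending indices, repeated generators contracted through their squares):
R1 (-1/3*γ1) = -797/108 + 331/108*γ12 - 163/27*γ13 - 329/27*γ23
R1 (-4*γ2) = 331/9 + 797/9*γ12 + 1316/9*γ13 - 652/9*γ23
R1 (-7/2*γ3) = -1141/18 - 2303/18*γ12 + 5579/72*γ13 - 2317/72*γ23
Summing the partial products and collecting blades:
Answer: -3671/108 - 3923/108*γ12 + 47017/216*γ13 - 25231/216*γ23


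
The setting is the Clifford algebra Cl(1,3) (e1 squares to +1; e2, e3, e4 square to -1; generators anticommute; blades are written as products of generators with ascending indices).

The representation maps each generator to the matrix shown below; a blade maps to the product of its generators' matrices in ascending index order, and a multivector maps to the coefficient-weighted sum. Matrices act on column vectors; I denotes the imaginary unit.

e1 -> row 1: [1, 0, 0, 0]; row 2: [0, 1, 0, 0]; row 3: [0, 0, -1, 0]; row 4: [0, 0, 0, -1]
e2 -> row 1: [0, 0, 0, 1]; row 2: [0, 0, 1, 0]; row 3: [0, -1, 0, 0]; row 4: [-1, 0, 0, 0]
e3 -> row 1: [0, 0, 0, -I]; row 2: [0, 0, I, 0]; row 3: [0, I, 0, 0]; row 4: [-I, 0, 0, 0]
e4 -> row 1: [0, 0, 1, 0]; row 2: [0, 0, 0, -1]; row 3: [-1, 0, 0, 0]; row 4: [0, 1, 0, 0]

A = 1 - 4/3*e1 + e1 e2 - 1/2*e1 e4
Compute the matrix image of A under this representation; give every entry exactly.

Bivector images (products of the table entries): rho(e1 e2) = rho(e1)rho(e2) = row 1: [0, 0, 0, 1]; row 2: [0, 0, 1, 0]; row 3: [0, 1, 0, 0]; row 4: [1, 0, 0, 0]; rho(e1 e4) = rho(e1)rho(e4) = row 1: [0, 0, 1, 0]; row 2: [0, 0, 0, -1]; row 3: [1, 0, 0, 0]; row 4: [0, -1, 0, 0].
M = (1)*1 + (-4/3)*rho(e1) + (1)*rho(e1 e2) + (-1/2)*rho(e1 e4), summed entrywise (1 is the identity matrix):
Answer: row 1: [-1/3, 0, -1/2, 1]; row 2: [0, -1/3, 1, 1/2]; row 3: [-1/2, 1, 7/3, 0]; row 4: [1, 1/2, 0, 7/3]


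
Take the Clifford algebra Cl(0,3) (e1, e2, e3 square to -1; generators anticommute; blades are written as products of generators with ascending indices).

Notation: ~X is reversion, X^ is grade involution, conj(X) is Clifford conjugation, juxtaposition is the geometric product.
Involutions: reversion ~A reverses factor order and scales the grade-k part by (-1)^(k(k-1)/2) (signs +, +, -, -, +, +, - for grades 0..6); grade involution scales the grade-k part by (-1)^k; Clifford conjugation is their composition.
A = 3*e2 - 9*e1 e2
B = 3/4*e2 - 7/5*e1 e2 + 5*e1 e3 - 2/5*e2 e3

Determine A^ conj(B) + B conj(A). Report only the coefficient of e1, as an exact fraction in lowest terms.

first term: 207/20 - 219/20*e1 + 6/5*e3 + 18/5*e1 e3 + 45*e2 e3 - 15*e1 e2 e3
second term: 297/20 + 51/20*e1 + 6/5*e3 - 18/5*e1 e3 - 45*e2 e3 + 15*e1 e2 e3
Answer: -42/5


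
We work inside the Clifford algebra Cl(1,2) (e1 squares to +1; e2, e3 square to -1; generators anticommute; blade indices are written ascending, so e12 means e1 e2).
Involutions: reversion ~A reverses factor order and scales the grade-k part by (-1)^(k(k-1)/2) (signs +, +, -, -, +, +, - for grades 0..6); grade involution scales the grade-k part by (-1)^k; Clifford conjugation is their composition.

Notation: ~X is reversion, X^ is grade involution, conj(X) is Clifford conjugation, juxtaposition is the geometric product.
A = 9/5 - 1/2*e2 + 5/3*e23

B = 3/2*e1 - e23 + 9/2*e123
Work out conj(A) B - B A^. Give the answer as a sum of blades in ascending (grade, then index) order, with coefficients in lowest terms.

first term: -5/3 + 51/5*e1 + 1/2*e3 - 3/4*e12 + 9/4*e13 - 9/5*e23 + 28/5*e123
second term: 5/3 - 24/5*e1 - 1/2*e3 + 3/4*e12 + 9/4*e13 - 9/5*e23 + 53/5*e123
Answer: -10/3 + 15*e1 + e3 - 3/2*e12 - 5*e123


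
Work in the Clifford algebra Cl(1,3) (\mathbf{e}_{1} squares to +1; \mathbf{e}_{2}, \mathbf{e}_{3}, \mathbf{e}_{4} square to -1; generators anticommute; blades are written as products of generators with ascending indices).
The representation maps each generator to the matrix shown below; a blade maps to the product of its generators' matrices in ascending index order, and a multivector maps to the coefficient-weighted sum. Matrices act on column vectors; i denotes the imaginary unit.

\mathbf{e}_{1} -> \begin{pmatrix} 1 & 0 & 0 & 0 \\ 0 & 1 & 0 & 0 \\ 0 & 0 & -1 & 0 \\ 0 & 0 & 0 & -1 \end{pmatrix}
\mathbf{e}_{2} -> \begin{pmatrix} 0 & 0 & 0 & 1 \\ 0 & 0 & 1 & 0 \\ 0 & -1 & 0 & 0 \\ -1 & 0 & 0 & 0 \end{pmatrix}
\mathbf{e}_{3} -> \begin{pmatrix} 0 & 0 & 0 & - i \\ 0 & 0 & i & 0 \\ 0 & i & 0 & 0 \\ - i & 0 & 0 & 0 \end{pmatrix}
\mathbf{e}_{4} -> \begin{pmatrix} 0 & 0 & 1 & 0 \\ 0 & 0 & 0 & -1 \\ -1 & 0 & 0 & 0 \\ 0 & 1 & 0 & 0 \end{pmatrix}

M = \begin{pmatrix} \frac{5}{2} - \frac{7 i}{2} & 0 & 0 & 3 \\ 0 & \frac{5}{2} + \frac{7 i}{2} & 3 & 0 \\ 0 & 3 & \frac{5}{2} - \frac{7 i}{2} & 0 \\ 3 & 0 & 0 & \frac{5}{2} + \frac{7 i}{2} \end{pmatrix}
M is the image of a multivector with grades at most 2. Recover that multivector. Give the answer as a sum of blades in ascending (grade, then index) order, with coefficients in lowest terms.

Method: the blade images are trace-orthogonal — tr(rho(e_A) rho(e_B)^-1) = 4 if A = B and 0 otherwise — and rho(e_A)^-1 = (e_A)^2 * rho(e_A) with (e_A)^2 = +1 or -1, so the coefficient of e_A in the preimage is (e_A)^2 * tr(M rho(e_A))/4.
Nonzero projections over blades of grade <= 2: 1: (1)^2 = +1, tr(M 1) = 10, coefficient \frac{5}{2}; e_{1} e_{2}: (e_{1} e_{2})^2 = +1, tr(M rho(e_{1} e_{2})) = 12, coefficient 3; e_{2} e_{3}: (e_{2} e_{3})^2 = -1, tr(M rho(e_{2} e_{3})) = -14, coefficient \frac{7}{2}. Every other blade of grade <= 2 projects to 0.
Answer: \frac{5}{2} + 3 e_{1} e_{2} + \frac{7}{2} e_{2} e_{3}


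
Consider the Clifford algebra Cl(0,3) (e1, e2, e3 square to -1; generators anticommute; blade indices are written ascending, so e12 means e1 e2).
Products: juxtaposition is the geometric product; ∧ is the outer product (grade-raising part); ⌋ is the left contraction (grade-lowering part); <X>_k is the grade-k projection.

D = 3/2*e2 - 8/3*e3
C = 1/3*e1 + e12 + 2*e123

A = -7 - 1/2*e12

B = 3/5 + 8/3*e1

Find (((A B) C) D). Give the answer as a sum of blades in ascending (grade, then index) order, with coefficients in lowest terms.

step 1: -21/5 - 56/3*e1 - 4/3*e2 - 3/10*e12
step 2: 587/90 - 41/15*e1 + 557/30*e2 + 3/5*e3 - 169/45*e12 - 8/3*e13 + 112/3*e23 - 42/5*e123
step 3: -105/4 - 133/90*e1 + 19681/180*e2 + 5212/135*e3 - 53/2*e12 - 239/45*e13 - 4537/90*e23 + 1892/135*e123
Answer: -105/4 - 133/90*e1 + 19681/180*e2 + 5212/135*e3 - 53/2*e12 - 239/45*e13 - 4537/90*e23 + 1892/135*e123


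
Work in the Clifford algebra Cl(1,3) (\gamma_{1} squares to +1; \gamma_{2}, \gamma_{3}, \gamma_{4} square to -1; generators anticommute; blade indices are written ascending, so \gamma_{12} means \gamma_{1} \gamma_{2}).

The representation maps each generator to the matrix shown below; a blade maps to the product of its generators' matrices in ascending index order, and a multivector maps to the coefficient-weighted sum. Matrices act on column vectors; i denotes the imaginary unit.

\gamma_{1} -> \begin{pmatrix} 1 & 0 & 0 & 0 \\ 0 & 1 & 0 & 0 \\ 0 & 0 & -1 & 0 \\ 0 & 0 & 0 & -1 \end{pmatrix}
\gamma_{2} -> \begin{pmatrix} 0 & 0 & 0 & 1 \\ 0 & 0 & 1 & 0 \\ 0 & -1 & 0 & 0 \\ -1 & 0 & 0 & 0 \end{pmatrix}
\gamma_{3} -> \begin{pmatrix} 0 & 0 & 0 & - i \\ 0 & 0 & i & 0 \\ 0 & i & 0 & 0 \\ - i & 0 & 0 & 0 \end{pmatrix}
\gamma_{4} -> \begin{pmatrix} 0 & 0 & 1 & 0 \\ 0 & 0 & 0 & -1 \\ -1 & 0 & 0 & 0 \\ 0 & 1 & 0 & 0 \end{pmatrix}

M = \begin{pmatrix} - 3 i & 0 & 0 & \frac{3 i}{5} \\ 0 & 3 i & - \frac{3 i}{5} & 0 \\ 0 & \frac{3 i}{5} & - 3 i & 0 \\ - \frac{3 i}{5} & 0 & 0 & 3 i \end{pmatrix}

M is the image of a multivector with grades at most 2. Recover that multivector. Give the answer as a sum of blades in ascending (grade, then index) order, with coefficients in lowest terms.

Method: the blade images are trace-orthogonal — tr(rho(e_A) rho(e_B)^-1) = 4 if A = B and 0 otherwise — and rho(e_A)^-1 = (e_A)^2 * rho(e_A) with (e_A)^2 = +1 or -1, so the coefficient of e_A in the preimage is (e_A)^2 * tr(M rho(e_A))/4.
Nonzero projections over blades of grade <= 2: \gamma_{13}: (\gamma_{13})^2 = +1, tr(M rho(\gamma_{13})) = - \frac{12}{5}, coefficient -\frac{3}{5}; \gamma_{23}: (\gamma_{23})^2 = -1, tr(M rho(\gamma_{23})) = -12, coefficient 3. Every other blade of grade <= 2 projects to 0.
Answer: -\frac{3}{5} \gamma_{13} + 3 \gamma_{23}


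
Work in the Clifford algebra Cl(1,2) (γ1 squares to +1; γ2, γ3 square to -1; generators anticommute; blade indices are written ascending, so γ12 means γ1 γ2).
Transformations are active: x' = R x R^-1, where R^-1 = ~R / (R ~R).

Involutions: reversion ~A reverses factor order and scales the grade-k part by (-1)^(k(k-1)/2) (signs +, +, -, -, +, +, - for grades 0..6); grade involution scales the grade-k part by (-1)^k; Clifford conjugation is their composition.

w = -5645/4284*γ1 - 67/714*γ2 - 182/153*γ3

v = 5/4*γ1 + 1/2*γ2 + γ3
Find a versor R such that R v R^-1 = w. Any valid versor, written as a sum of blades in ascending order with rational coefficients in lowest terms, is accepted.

Why this works: both vectors square to 5/16, so q(v) = q(w) and R = v + w = -145/2142*γ1 + 145/357*γ2 - 29/153*γ3 carries v to w — its own direction survives, the complement (v - w)/2 flips.
Answer: -145/2142*γ1 + 145/357*γ2 - 29/153*γ3


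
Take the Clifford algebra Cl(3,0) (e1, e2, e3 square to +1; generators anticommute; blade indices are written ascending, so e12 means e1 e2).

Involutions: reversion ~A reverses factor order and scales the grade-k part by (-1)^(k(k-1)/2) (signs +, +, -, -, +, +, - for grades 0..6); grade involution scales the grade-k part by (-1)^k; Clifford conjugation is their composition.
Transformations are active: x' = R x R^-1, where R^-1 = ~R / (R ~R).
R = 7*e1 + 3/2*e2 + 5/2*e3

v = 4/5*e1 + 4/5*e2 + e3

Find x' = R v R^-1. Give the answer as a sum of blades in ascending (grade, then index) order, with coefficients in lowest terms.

~R = 7*e1 + 3/2*e2 + 5/2*e3, and R ~R = 115/2, so R^-1 = ~R / (115/2).
R v = 93/10 + 22/5*e12 + 5*e13 - 1/2*e23
Answer: 842/575*e1 - 181/575*e2 - 22/115*e3


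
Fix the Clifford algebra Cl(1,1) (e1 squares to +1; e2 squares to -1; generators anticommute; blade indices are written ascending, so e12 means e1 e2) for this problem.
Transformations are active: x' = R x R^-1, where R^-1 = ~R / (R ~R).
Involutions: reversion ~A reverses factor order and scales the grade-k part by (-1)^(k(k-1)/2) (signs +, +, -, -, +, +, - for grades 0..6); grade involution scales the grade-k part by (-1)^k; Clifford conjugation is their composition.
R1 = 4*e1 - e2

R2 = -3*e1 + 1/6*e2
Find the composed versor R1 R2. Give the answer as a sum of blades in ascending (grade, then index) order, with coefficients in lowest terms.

Distribute over the terms of R1 (each basis-blade product reordered to ascending indices, repeated generators contracted through their squares):
(4*e1) R2 = -12 + 2/3*e12
(-e2) R2 = 1/6 - 3*e12
Summing the partial products and collecting blades:
Answer: -71/6 - 7/3*e12


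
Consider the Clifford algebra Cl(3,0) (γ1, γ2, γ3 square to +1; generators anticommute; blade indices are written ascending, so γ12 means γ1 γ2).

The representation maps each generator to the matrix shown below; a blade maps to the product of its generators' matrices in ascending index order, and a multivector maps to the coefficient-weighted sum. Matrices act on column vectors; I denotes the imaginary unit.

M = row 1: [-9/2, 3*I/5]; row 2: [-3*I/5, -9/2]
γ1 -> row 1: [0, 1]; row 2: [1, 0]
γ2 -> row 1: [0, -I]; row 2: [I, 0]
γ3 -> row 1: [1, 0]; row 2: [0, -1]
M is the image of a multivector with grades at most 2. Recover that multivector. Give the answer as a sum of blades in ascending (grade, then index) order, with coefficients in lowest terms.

Method: 1, rho(γ1), rho(γ2), rho(γ3) form a trace-orthogonal basis of the 2x2 complex matrices (tr(X Y) = 2 if X = Y, else 0), so M = m0*1 + m1*rho(γ1) + m2*rho(γ2) + m3*rho(γ3) with m0 = tr(M)/2 = -9/2, m1 = tr(M rho(γ1))/2 = 0, m2 = tr(M rho(γ2))/2 = -3/5, m3 = tr(M rho(γ3))/2 = 0.
Multiplying table entries, the bivector images are rho(γ12) = I*rho(γ3), rho(γ13) = -I*rho(γ2), rho(γ23) = I*rho(γ1); with real blade coefficients the real parts of m0..m3 are the coefficients of 1, γ1, γ2, γ3 and the imaginary parts give the bivectors (γ23: Im m1, γ13: -Im m2, γ12: Im m3).
Answer: -9/2 - 3/5*γ2
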